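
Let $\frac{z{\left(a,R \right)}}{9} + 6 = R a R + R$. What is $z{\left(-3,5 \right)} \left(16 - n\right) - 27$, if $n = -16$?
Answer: $-21915$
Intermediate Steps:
$z{\left(a,R \right)} = -54 + 9 R + 9 a R^{2}$ ($z{\left(a,R \right)} = -54 + 9 \left(R a R + R\right) = -54 + 9 \left(a R^{2} + R\right) = -54 + 9 \left(R + a R^{2}\right) = -54 + \left(9 R + 9 a R^{2}\right) = -54 + 9 R + 9 a R^{2}$)
$z{\left(-3,5 \right)} \left(16 - n\right) - 27 = \left(-54 + 9 \cdot 5 + 9 \left(-3\right) 5^{2}\right) \left(16 - -16\right) - 27 = \left(-54 + 45 + 9 \left(-3\right) 25\right) \left(16 + 16\right) - 27 = \left(-54 + 45 - 675\right) 32 - 27 = \left(-684\right) 32 - 27 = -21888 - 27 = -21915$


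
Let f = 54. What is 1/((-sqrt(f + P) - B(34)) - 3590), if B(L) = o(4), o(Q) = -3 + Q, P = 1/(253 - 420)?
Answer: -599697/2153502910 + sqrt(1505839)/2153502910 ≈ -0.00027791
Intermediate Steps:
P = -1/167 (P = 1/(-167) = -1/167 ≈ -0.0059880)
B(L) = 1 (B(L) = -3 + 4 = 1)
1/((-sqrt(f + P) - B(34)) - 3590) = 1/((-sqrt(54 - 1/167) - 1*1) - 3590) = 1/((-sqrt(9017/167) - 1) - 3590) = 1/((-sqrt(1505839)/167 - 1) - 3590) = 1/((-1 - sqrt(1505839)/167) - 3590) = 1/(-3591 - sqrt(1505839)/167)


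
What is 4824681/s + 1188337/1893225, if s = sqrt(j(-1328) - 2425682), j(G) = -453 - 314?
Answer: 1188337/1893225 - 4824681*I*sqrt(2426449)/2426449 ≈ 0.62768 - 3097.3*I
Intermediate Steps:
j(G) = -767
s = I*sqrt(2426449) (s = sqrt(-767 - 2425682) = sqrt(-2426449) = I*sqrt(2426449) ≈ 1557.7*I)
4824681/s + 1188337/1893225 = 4824681/((I*sqrt(2426449))) + 1188337/1893225 = 4824681*(-I*sqrt(2426449)/2426449) + 1188337*(1/1893225) = -4824681*I*sqrt(2426449)/2426449 + 1188337/1893225 = 1188337/1893225 - 4824681*I*sqrt(2426449)/2426449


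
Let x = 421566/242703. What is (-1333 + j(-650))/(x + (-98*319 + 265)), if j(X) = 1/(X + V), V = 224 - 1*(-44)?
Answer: 41195355507/957883250050 ≈ 0.043007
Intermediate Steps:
x = 140522/80901 (x = 421566*(1/242703) = 140522/80901 ≈ 1.7370)
V = 268 (V = 224 + 44 = 268)
j(X) = 1/(268 + X) (j(X) = 1/(X + 268) = 1/(268 + X))
(-1333 + j(-650))/(x + (-98*319 + 265)) = (-1333 + 1/(268 - 650))/(140522/80901 + (-98*319 + 265)) = (-1333 + 1/(-382))/(140522/80901 + (-31262 + 265)) = (-1333 - 1/382)/(140522/80901 - 30997) = -509207/(382*(-2507547775/80901)) = -509207/382*(-80901/2507547775) = 41195355507/957883250050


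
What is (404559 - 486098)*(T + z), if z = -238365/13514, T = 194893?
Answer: -214736677695343/13514 ≈ -1.5890e+10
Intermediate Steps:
z = -238365/13514 (z = -238365*1/13514 = -238365/13514 ≈ -17.638)
(404559 - 486098)*(T + z) = (404559 - 486098)*(194893 - 238365/13514) = -81539*2633545637/13514 = -214736677695343/13514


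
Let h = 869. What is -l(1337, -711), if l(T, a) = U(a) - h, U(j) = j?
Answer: 1580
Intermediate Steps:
l(T, a) = -869 + a (l(T, a) = a - 1*869 = a - 869 = -869 + a)
-l(1337, -711) = -(-869 - 711) = -1*(-1580) = 1580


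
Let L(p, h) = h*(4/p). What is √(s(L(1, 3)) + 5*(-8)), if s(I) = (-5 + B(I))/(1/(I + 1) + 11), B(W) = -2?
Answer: I*√5851/12 ≈ 6.3743*I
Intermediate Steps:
L(p, h) = 4*h/p
s(I) = -7/(11 + 1/(1 + I)) (s(I) = (-5 - 2)/(1/(I + 1) + 11) = -7/(1/(1 + I) + 11) = -7/(11 + 1/(1 + I)))
√(s(L(1, 3)) + 5*(-8)) = √(7*(-1 - 4*3/1)/(12 + 11*(4*3/1)) + 5*(-8)) = √(7*(-1 - 4*3)/(12 + 11*(4*3*1)) - 40) = √(7*(-1 - 1*12)/(12 + 11*12) - 40) = √(7*(-1 - 12)/(12 + 132) - 40) = √(7*(-13)/144 - 40) = √(7*(1/144)*(-13) - 40) = √(-91/144 - 40) = √(-5851/144) = I*√5851/12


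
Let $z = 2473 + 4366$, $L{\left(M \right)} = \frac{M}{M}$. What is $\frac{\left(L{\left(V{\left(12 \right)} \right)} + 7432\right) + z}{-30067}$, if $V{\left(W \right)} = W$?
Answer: $- \frac{14272}{30067} \approx -0.47467$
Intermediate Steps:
$L{\left(M \right)} = 1$
$z = 6839$
$\frac{\left(L{\left(V{\left(12 \right)} \right)} + 7432\right) + z}{-30067} = \frac{\left(1 + 7432\right) + 6839}{-30067} = \left(7433 + 6839\right) \left(- \frac{1}{30067}\right) = 14272 \left(- \frac{1}{30067}\right) = - \frac{14272}{30067}$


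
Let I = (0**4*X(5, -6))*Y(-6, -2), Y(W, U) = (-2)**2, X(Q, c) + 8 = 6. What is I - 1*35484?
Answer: -35484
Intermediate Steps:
X(Q, c) = -2 (X(Q, c) = -8 + 6 = -2)
Y(W, U) = 4
I = 0 (I = (0**4*(-2))*4 = (0*(-2))*4 = 0*4 = 0)
I - 1*35484 = 0 - 1*35484 = 0 - 35484 = -35484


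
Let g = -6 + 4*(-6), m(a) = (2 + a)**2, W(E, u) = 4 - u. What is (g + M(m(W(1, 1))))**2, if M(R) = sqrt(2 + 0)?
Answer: (30 - sqrt(2))**2 ≈ 817.15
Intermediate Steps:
g = -30 (g = -6 - 24 = -30)
M(R) = sqrt(2)
(g + M(m(W(1, 1))))**2 = (-30 + sqrt(2))**2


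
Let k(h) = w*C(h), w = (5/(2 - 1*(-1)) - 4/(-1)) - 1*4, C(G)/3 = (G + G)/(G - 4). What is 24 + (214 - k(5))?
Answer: 188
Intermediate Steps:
C(G) = 6*G/(-4 + G) (C(G) = 3*((G + G)/(G - 4)) = 3*((2*G)/(-4 + G)) = 3*(2*G/(-4 + G)) = 6*G/(-4 + G))
w = 5/3 (w = (5/(2 + 1) - 4*(-1)) - 4 = (5/3 + 4) - 4 = 17/3 - 4 = 5/3 ≈ 1.6667)
k(h) = 10*h/(-4 + h) (k(h) = 5*(6*h/(-4 + h))/3 = 10*h/(-4 + h))
24 + (214 - k(5)) = 24 + (214 - 10*5/(-4 + 5)) = 24 + (214 - 10*5/1) = 24 + (214 - 10*5) = 24 + (214 - 1*50) = 24 + (214 - 50) = 24 + 164 = 188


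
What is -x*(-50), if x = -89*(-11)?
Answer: 48950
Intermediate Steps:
x = 979
-x*(-50) = -979*(-50) = -1*(-48950) = 48950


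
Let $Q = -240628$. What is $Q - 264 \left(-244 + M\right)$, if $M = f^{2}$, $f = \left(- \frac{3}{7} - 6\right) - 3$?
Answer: $- \frac{9784372}{49} \approx -1.9968 \cdot 10^{5}$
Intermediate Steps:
$f = - \frac{66}{7}$ ($f = \left(\left(-3\right) \frac{1}{7} - 6\right) - 3 = \left(- \frac{3}{7} - 6\right) - 3 = - \frac{45}{7} - 3 = - \frac{66}{7} \approx -9.4286$)
$M = \frac{4356}{49}$ ($M = \left(- \frac{66}{7}\right)^{2} = \frac{4356}{49} \approx 88.898$)
$Q - 264 \left(-244 + M\right) = -240628 - 264 \left(-244 + \frac{4356}{49}\right) = -240628 - - \frac{2006400}{49} = -240628 + \frac{2006400}{49} = - \frac{9784372}{49}$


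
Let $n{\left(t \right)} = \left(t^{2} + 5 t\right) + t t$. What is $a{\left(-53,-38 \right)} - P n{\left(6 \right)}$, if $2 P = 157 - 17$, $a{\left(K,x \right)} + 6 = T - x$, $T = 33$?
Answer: $-7075$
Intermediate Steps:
$a{\left(K,x \right)} = 27 - x$ ($a{\left(K,x \right)} = -6 - \left(-33 + x\right) = 27 - x$)
$P = 70$ ($P = \frac{157 - 17}{2} = \frac{1}{2} \cdot 140 = 70$)
$n{\left(t \right)} = 2 t^{2} + 5 t$ ($n{\left(t \right)} = \left(t^{2} + 5 t\right) + t^{2} = 2 t^{2} + 5 t$)
$a{\left(-53,-38 \right)} - P n{\left(6 \right)} = \left(27 - -38\right) - 70 \cdot 6 \left(5 + 2 \cdot 6\right) = \left(27 + 38\right) - 70 \cdot 6 \left(5 + 12\right) = 65 - 70 \cdot 6 \cdot 17 = 65 - 70 \cdot 102 = 65 - 7140 = -7075$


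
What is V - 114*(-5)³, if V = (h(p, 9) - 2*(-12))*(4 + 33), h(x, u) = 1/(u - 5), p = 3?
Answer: 60589/4 ≈ 15147.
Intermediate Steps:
h(x, u) = 1/(-5 + u)
V = 3589/4 (V = (1/(-5 + 9) - 2*(-12))*(4 + 33) = (1/4 + 24)*37 = (¼ + 24)*37 = (97/4)*37 = 3589/4 ≈ 897.25)
V - 114*(-5)³ = 3589/4 - 114*(-5)³ = 3589/4 - 114*(-125) = 3589/4 + 14250 = 60589/4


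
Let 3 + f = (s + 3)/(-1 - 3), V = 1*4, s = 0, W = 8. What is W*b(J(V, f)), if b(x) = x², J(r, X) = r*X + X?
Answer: 5625/2 ≈ 2812.5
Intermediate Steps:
V = 4
f = -15/4 (f = -3 + (0 + 3)/(-1 - 3) = -3 + 3/(-4) = -3 + 3*(-¼) = -3 - ¾ = -15/4 ≈ -3.7500)
J(r, X) = X + X*r (J(r, X) = X*r + X = X + X*r)
W*b(J(V, f)) = 8*(-15*(1 + 4)/4)² = 8*(-15/4*5)² = 8*(-75/4)² = 8*(5625/16) = 5625/2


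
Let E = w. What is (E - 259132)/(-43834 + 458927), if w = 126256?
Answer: -132876/415093 ≈ -0.32011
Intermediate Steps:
E = 126256
(E - 259132)/(-43834 + 458927) = (126256 - 259132)/(-43834 + 458927) = -132876/415093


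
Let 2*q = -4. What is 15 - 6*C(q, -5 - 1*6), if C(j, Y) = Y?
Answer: 81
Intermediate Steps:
q = -2 (q = (1/2)*(-4) = -2)
15 - 6*C(q, -5 - 1*6) = 15 - 6*(-5 - 1*6) = 15 - 6*(-5 - 6) = 15 - 6*(-11) = 15 + 66 = 81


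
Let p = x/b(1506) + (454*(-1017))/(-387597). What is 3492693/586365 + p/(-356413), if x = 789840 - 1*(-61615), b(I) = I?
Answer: 80716236193255399327/13554529440196118010 ≈ 5.9549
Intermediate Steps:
x = 851455 (x = 789840 + 61615 = 851455)
p = 110238916981/194573694 (p = 851455/1506 + (454*(-1017))/(-387597) = 851455*(1/1506) - 461718*(-1/387597) = 851455/1506 + 153906/129199 = 110238916981/194573694 ≈ 566.57)
3492693/586365 + p/(-356413) = 3492693/586365 + (110238916981/194573694)/(-356413) = 3492693*(1/586365) + (110238916981/194573694)*(-1/356413) = 1164231/195455 - 110238916981/69348593999622 = 80716236193255399327/13554529440196118010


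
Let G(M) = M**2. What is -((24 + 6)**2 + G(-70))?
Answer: -5800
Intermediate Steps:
-((24 + 6)**2 + G(-70)) = -((24 + 6)**2 + (-70)**2) = -(30**2 + 4900) = -(900 + 4900) = -1*5800 = -5800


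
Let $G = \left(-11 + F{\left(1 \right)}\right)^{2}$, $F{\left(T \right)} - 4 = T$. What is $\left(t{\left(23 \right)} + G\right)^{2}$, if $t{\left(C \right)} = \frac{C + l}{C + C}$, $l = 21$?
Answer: $\frac{722500}{529} \approx 1365.8$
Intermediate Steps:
$F{\left(T \right)} = 4 + T$
$t{\left(C \right)} = \frac{21 + C}{2 C}$ ($t{\left(C \right)} = \frac{C + 21}{C + C} = \frac{21 + C}{2 C}$)
$G = 36$ ($G = \left(-11 + \left(4 + 1\right)\right)^{2} = \left(-11 + 5\right)^{2} = \left(-6\right)^{2} = 36$)
$\left(t{\left(23 \right)} + G\right)^{2} = \left(\frac{21 + 23}{2 \cdot 23} + 36\right)^{2} = \left(\frac{1}{2} \cdot \frac{1}{23} \cdot 44 + 36\right)^{2} = \left(\frac{22}{23} + 36\right)^{2} = \left(\frac{850}{23}\right)^{2} = \frac{722500}{529}$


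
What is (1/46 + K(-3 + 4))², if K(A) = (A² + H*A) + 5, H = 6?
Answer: 305809/2116 ≈ 144.52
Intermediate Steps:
K(A) = 5 + A² + 6*A (K(A) = (A² + 6*A) + 5 = 5 + A² + 6*A)
(1/46 + K(-3 + 4))² = (1/46 + (5 + (-3 + 4)² + 6*(-3 + 4)))² = (1/46 + (5 + 1² + 6*1))² = (1/46 + (5 + 1 + 6))² = (1/46 + 12)² = (553/46)² = 305809/2116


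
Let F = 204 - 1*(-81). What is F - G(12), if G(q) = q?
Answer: 273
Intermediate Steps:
F = 285 (F = 204 + 81 = 285)
F - G(12) = 285 - 1*12 = 285 - 12 = 273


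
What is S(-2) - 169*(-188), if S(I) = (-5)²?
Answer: 31797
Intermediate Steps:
S(I) = 25
S(-2) - 169*(-188) = 25 - 169*(-188) = 25 + 31772 = 31797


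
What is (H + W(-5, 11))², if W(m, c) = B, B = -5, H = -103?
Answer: 11664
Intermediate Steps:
W(m, c) = -5
(H + W(-5, 11))² = (-103 - 5)² = (-108)² = 11664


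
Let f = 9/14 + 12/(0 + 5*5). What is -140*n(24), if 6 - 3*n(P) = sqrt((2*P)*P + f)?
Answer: -280 + 2*sqrt(5650302)/3 ≈ 1304.7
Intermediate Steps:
f = 393/350 (f = 9*(1/14) + 12/(0 + 25) = 9/14 + 12/25 = 393/350 ≈ 1.1229)
n(P) = 2 - sqrt(393/350 + 2*P**2)/3 (n(P) = 2 - sqrt((2*P)*P + 393/350)/3 = 2 - sqrt(2*P**2 + 393/350)/3 = 2 - sqrt(393/350 + 2*P**2)/3)
-140*n(24) = -140*(2 - sqrt(5502 + 9800*24**2)/210) = -140*(2 - sqrt(5502 + 9800*576)/210) = -140*(2 - sqrt(5502 + 5644800)/210) = -140*(2 - sqrt(5650302)/210) = -280 + 2*sqrt(5650302)/3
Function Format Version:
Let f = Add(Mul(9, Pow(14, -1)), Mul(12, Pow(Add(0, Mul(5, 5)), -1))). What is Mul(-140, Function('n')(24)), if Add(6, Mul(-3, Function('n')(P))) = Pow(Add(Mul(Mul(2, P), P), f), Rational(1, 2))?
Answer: Add(-280, Mul(Rational(2, 3), Pow(5650302, Rational(1, 2)))) ≈ 1304.7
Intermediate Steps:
f = Rational(393, 350) (f = Add(Mul(9, Rational(1, 14)), Mul(12, Pow(Add(0, 25), -1))) = Add(Rational(9, 14), Mul(12, Pow(25, -1))) = Add(Rational(9, 14), Mul(12, Rational(1, 25))) = Add(Rational(9, 14), Rational(12, 25)) = Rational(393, 350) ≈ 1.1229)
Function('n')(P) = Add(2, Mul(Rational(-1, 3), Pow(Add(Rational(393, 350), Mul(2, Pow(P, 2))), Rational(1, 2)))) (Function('n')(P) = Add(2, Mul(Rational(-1, 3), Pow(Add(Mul(Mul(2, P), P), Rational(393, 350)), Rational(1, 2)))) = Add(2, Mul(Rational(-1, 3), Pow(Add(Mul(2, Pow(P, 2)), Rational(393, 350)), Rational(1, 2)))) = Add(2, Mul(Rational(-1, 3), Pow(Add(Rational(393, 350), Mul(2, Pow(P, 2))), Rational(1, 2)))))
Mul(-140, Function('n')(24)) = Mul(-140, Add(2, Mul(Rational(-1, 210), Pow(Add(5502, Mul(9800, Pow(24, 2))), Rational(1, 2))))) = Mul(-140, Add(2, Mul(Rational(-1, 210), Pow(Add(5502, Mul(9800, 576)), Rational(1, 2))))) = Mul(-140, Add(2, Mul(Rational(-1, 210), Pow(Add(5502, 5644800), Rational(1, 2))))) = Mul(-140, Add(2, Mul(Rational(-1, 210), Pow(5650302, Rational(1, 2))))) = Add(-280, Mul(Rational(2, 3), Pow(5650302, Rational(1, 2))))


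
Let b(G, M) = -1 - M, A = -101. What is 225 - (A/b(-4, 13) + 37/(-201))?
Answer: 613367/2814 ≈ 217.97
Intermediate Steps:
225 - (A/b(-4, 13) + 37/(-201)) = 225 - (-101/(-1 - 1*13) + 37/(-201)) = 225 - (-101/(-1 - 13) + 37*(-1/201)) = 225 - (-101/(-14) - 37/201) = 225 - (-101*(-1/14) - 37/201) = 225 - (101/14 - 37/201) = 225 - 1*19783/2814 = 225 - 19783/2814 = 613367/2814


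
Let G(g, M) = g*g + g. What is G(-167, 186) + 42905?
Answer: 70627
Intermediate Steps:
G(g, M) = g + g² (G(g, M) = g² + g = g + g²)
G(-167, 186) + 42905 = -167*(1 - 167) + 42905 = -167*(-166) + 42905 = 27722 + 42905 = 70627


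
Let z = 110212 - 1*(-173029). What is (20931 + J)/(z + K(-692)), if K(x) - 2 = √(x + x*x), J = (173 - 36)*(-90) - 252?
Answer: 2364795807/80226118877 - 16698*√119543/80226118877 ≈ 0.029405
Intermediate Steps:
z = 283241 (z = 110212 + 173029 = 283241)
J = -12582 (J = 137*(-90) - 252 = -12330 - 252 = -12582)
K(x) = 2 + √(x + x²) (K(x) = 2 + √(x + x*x) = 2 + √(x + x²))
(20931 + J)/(z + K(-692)) = (20931 - 12582)/(283241 + (2 + √(-692*(1 - 692)))) = 8349/(283241 + (2 + √(-692*(-691)))) = 8349/(283241 + (2 + √478172)) = 8349/(283241 + (2 + 2*√119543)) = 8349/(283243 + 2*√119543)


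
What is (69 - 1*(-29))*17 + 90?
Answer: 1756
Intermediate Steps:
(69 - 1*(-29))*17 + 90 = (69 + 29)*17 + 90 = 98*17 + 90 = 1666 + 90 = 1756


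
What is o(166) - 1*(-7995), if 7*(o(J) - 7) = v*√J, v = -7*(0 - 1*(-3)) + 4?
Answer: 8002 - 17*√166/7 ≈ 7970.7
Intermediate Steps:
v = -17 (v = -7*(0 + 3) + 4 = -7*3 + 4 = -21 + 4 = -17)
o(J) = 7 - 17*√J/7 (o(J) = 7 + (-17*√J)/7 = 7 - 17*√J/7)
o(166) - 1*(-7995) = (7 - 17*√166/7) - 1*(-7995) = (7 - 17*√166/7) + 7995 = 8002 - 17*√166/7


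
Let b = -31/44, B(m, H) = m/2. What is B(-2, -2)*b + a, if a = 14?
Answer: 647/44 ≈ 14.705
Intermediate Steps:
B(m, H) = m/2 (B(m, H) = m*(½) = m/2)
b = -31/44 (b = -31*1/44 = -31/44 ≈ -0.70455)
B(-2, -2)*b + a = ((½)*(-2))*(-31/44) + 14 = -1*(-31/44) + 14 = 31/44 + 14 = 647/44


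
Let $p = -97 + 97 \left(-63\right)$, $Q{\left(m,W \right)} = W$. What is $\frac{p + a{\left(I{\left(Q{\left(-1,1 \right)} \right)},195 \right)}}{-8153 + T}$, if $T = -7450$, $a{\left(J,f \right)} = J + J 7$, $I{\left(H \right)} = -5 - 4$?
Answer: $\frac{6280}{15603} \approx 0.40249$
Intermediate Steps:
$p = -6208$ ($p = -97 - 6111 = -6208$)
$I{\left(H \right)} = -9$
$a{\left(J,f \right)} = 8 J$ ($a{\left(J,f \right)} = J + 7 J = 8 J$)
$\frac{p + a{\left(I{\left(Q{\left(-1,1 \right)} \right)},195 \right)}}{-8153 + T} = \frac{-6208 + 8 \left(-9\right)}{-8153 - 7450} = \frac{-6208 - 72}{-15603} = \left(-6280\right) \left(- \frac{1}{15603}\right) = \frac{6280}{15603}$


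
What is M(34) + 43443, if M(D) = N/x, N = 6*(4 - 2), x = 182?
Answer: 3953319/91 ≈ 43443.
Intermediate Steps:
N = 12 (N = 6*2 = 12)
M(D) = 6/91 (M(D) = 12/182 = 12*(1/182) = 6/91)
M(34) + 43443 = 6/91 + 43443 = 3953319/91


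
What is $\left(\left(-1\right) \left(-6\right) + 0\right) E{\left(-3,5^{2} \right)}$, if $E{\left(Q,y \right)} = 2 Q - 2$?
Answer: $-48$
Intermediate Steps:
$E{\left(Q,y \right)} = -2 + 2 Q$
$\left(\left(-1\right) \left(-6\right) + 0\right) E{\left(-3,5^{2} \right)} = \left(\left(-1\right) \left(-6\right) + 0\right) \left(-2 + 2 \left(-3\right)\right) = \left(6 + 0\right) \left(-2 - 6\right) = 6 \left(-8\right) = -48$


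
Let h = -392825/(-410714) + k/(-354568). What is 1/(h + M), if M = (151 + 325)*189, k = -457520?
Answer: 18203255194/1637678549403501 ≈ 1.1115e-5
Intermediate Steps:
h = 40899130485/18203255194 (h = -392825/(-410714) - 457520/(-354568) = -392825*(-1/410714) - 457520*(-1/354568) = 392825/410714 + 57190/44321 = 40899130485/18203255194 ≈ 2.2468)
M = 89964 (M = 476*189 = 89964)
1/(h + M) = 1/(40899130485/18203255194 + 89964) = 1/(1637678549403501/18203255194) = 18203255194/1637678549403501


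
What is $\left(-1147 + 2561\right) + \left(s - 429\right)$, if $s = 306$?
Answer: $1291$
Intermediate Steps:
$\left(-1147 + 2561\right) + \left(s - 429\right) = \left(-1147 + 2561\right) + \left(306 - 429\right) = 1414 + \left(306 - 429\right) = 1414 - 123 = 1291$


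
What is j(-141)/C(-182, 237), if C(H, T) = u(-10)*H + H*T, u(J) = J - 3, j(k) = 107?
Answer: -107/40768 ≈ -0.0026246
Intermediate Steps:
u(J) = -3 + J
C(H, T) = -13*H + H*T (C(H, T) = (-3 - 10)*H + H*T = -13*H + H*T)
j(-141)/C(-182, 237) = 107/((-182*(-13 + 237))) = 107/((-182*224)) = 107/(-40768) = 107*(-1/40768) = -107/40768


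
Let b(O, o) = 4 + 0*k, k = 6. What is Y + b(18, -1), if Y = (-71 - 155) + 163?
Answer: -59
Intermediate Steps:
b(O, o) = 4 (b(O, o) = 4 + 0*6 = 4 + 0 = 4)
Y = -63 (Y = -226 + 163 = -63)
Y + b(18, -1) = -63 + 4 = -59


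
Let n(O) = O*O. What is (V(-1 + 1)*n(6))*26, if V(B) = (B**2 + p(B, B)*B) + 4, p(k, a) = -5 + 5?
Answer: 3744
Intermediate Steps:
n(O) = O**2
p(k, a) = 0
V(B) = 4 + B**2 (V(B) = (B**2 + 0*B) + 4 = (B**2 + 0) + 4 = B**2 + 4 = 4 + B**2)
(V(-1 + 1)*n(6))*26 = ((4 + (-1 + 1)**2)*6**2)*26 = ((4 + 0**2)*36)*26 = ((4 + 0)*36)*26 = (4*36)*26 = 144*26 = 3744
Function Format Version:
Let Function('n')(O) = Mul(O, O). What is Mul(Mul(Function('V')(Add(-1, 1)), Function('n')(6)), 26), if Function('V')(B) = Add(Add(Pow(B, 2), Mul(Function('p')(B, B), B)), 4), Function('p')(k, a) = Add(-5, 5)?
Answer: 3744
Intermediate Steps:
Function('n')(O) = Pow(O, 2)
Function('p')(k, a) = 0
Function('V')(B) = Add(4, Pow(B, 2)) (Function('V')(B) = Add(Add(Pow(B, 2), Mul(0, B)), 4) = Add(Add(Pow(B, 2), 0), 4) = Add(Pow(B, 2), 4) = Add(4, Pow(B, 2)))
Mul(Mul(Function('V')(Add(-1, 1)), Function('n')(6)), 26) = Mul(Mul(Add(4, Pow(Add(-1, 1), 2)), Pow(6, 2)), 26) = Mul(Mul(Add(4, Pow(0, 2)), 36), 26) = Mul(Mul(Add(4, 0), 36), 26) = Mul(Mul(4, 36), 26) = Mul(144, 26) = 3744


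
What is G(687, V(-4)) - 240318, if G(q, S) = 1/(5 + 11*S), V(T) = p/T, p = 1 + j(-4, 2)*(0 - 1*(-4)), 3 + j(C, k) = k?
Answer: -12736850/53 ≈ -2.4032e+5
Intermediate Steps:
j(C, k) = -3 + k
p = -3 (p = 1 + (-3 + 2)*(0 - 1*(-4)) = 1 - (0 + 4) = 1 - 1*4 = 1 - 4 = -3)
V(T) = -3/T
G(687, V(-4)) - 240318 = 1/(5 + 11*(-3/(-4))) - 240318 = 1/(5 + 11*(-3*(-¼))) - 240318 = 1/(5 + 11*(¾)) - 240318 = 1/(5 + 33/4) - 240318 = 1/(53/4) - 240318 = 4/53 - 240318 = -12736850/53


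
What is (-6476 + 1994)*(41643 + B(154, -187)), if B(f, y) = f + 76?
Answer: -187674786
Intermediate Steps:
B(f, y) = 76 + f
(-6476 + 1994)*(41643 + B(154, -187)) = (-6476 + 1994)*(41643 + (76 + 154)) = -4482*(41643 + 230) = -4482*41873 = -187674786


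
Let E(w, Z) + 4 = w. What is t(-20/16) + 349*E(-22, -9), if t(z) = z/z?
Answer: -9073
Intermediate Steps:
E(w, Z) = -4 + w
t(z) = 1
t(-20/16) + 349*E(-22, -9) = 1 + 349*(-4 - 22) = 1 + 349*(-26) = 1 - 9074 = -9073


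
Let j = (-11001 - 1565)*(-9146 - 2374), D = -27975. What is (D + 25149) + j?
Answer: 144757494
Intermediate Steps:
j = 144760320 (j = -12566*(-11520) = 144760320)
(D + 25149) + j = (-27975 + 25149) + 144760320 = -2826 + 144760320 = 144757494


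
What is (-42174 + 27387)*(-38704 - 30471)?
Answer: 1022890725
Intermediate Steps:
(-42174 + 27387)*(-38704 - 30471) = -14787*(-69175) = 1022890725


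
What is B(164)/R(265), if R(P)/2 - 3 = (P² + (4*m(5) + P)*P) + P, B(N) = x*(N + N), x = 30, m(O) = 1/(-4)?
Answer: 4920/140453 ≈ 0.035030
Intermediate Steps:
m(O) = -¼
B(N) = 60*N (B(N) = 30*(N + N) = 30*(2*N) = 60*N)
R(P) = 6 + 2*P + 2*P² + 2*P*(-1 + P) (R(P) = 6 + 2*((P² + (4*(-¼) + P)*P) + P) = 6 + 2*((P² + (-1 + P)*P) + P) = 6 + 2*((P² + P*(-1 + P)) + P) = 6 + 2*(P + P² + P*(-1 + P)) = 6 + (2*P + 2*P² + 2*P*(-1 + P)) = 6 + 2*P + 2*P² + 2*P*(-1 + P))
B(164)/R(265) = (60*164)/(6 + 4*265²) = 9840/(6 + 4*70225) = 9840/(6 + 280900) = 9840/280906 = 9840*(1/280906) = 4920/140453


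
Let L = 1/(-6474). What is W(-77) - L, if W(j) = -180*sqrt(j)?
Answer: 1/6474 - 180*I*sqrt(77) ≈ 0.00015446 - 1579.5*I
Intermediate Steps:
L = -1/6474 ≈ -0.00015446
W(-77) - L = -180*I*sqrt(77) - 1*(-1/6474) = -180*I*sqrt(77) + 1/6474 = 1/6474 - 180*I*sqrt(77)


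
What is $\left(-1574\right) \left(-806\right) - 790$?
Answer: $1267854$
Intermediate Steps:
$\left(-1574\right) \left(-806\right) - 790 = 1268644 - 790 = 1267854$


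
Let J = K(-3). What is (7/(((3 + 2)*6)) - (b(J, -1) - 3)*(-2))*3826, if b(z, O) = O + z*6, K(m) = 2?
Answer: 931631/15 ≈ 62109.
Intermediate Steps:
J = 2
b(z, O) = O + 6*z
(7/(((3 + 2)*6)) - (b(J, -1) - 3)*(-2))*3826 = (7/(((3 + 2)*6)) - ((-1 + 6*2) - 3)*(-2))*3826 = (7/((5*6)) - ((-1 + 12) - 3)*(-2))*3826 = (7/30 - (11 - 3)*(-2))*3826 = (7*(1/30) - 8*(-2))*3826 = (7/30 - 1*(-16))*3826 = (7/30 + 16)*3826 = (487/30)*3826 = 931631/15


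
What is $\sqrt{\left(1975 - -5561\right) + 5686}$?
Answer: $\sqrt{13222} \approx 114.99$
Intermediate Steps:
$\sqrt{\left(1975 - -5561\right) + 5686} = \sqrt{\left(1975 + 5561\right) + 5686} = \sqrt{7536 + 5686} = \sqrt{13222}$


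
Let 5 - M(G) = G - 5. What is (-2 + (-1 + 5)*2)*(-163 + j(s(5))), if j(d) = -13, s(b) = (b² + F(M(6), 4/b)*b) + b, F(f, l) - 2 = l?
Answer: -1056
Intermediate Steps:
M(G) = 10 - G (M(G) = 5 - (G - 5) = 5 - (-5 + G) = 5 + (5 - G) = 10 - G)
F(f, l) = 2 + l
s(b) = b + b² + b*(2 + 4/b) (s(b) = (b² + (2 + 4/b)*b) + b = (b² + b*(2 + 4/b)) + b = b + b² + b*(2 + 4/b))
(-2 + (-1 + 5)*2)*(-163 + j(s(5))) = (-2 + (-1 + 5)*2)*(-163 - 13) = (-2 + 4*2)*(-176) = (-2 + 8)*(-176) = 6*(-176) = -1056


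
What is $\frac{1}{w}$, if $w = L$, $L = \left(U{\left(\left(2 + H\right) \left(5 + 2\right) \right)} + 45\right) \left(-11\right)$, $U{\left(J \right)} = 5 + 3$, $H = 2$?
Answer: $- \frac{1}{583} \approx -0.0017153$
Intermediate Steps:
$U{\left(J \right)} = 8$
$L = -583$ ($L = \left(8 + 45\right) \left(-11\right) = 53 \left(-11\right) = -583$)
$w = -583$
$\frac{1}{w} = \frac{1}{-583} = - \frac{1}{583}$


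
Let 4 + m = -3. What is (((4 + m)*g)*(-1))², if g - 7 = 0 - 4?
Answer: 81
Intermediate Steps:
m = -7 (m = -4 - 3 = -7)
g = 3 (g = 7 + (0 - 4) = 7 - 4 = 3)
(((4 + m)*g)*(-1))² = (((4 - 7)*3)*(-1))² = (-3*3*(-1))² = (-9*(-1))² = 9² = 81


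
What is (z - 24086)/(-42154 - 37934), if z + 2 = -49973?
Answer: 24687/26696 ≈ 0.92475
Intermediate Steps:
z = -49975 (z = -2 - 49973 = -49975)
(z - 24086)/(-42154 - 37934) = (-49975 - 24086)/(-42154 - 37934) = -74061/(-80088) = -74061*(-1/80088) = 24687/26696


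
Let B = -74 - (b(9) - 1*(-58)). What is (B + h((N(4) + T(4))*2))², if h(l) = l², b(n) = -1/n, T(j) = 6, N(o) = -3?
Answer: 744769/81 ≈ 9194.7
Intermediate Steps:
B = -1187/9 (B = -74 - (-1/9 - 1*(-58)) = -74 - (-1*⅑ + 58) = -74 - (-⅑ + 58) = -74 - 1*521/9 = -74 - 521/9 = -1187/9 ≈ -131.89)
(B + h((N(4) + T(4))*2))² = (-1187/9 + ((-3 + 6)*2)²)² = (-1187/9 + (3*2)²)² = (-1187/9 + 6²)² = (-1187/9 + 36)² = (-863/9)² = 744769/81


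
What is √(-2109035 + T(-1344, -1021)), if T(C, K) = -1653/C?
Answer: I*√6613929903/56 ≈ 1452.3*I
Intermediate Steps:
√(-2109035 + T(-1344, -1021)) = √(-2109035 - 1653/(-1344)) = √(-2109035 - 1653*(-1/1344)) = √(-2109035 + 551/448) = √(-944847129/448) = I*√6613929903/56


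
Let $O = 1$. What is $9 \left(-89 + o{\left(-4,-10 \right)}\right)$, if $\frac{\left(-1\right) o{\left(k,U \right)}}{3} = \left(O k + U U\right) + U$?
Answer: $-3123$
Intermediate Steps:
$o{\left(k,U \right)} = - 3 U - 3 k - 3 U^{2}$ ($o{\left(k,U \right)} = - 3 \left(\left(1 k + U U\right) + U\right) = - 3 \left(\left(k + U^{2}\right) + U\right) = - 3 \left(U + k + U^{2}\right) = - 3 U - 3 k - 3 U^{2}$)
$9 \left(-89 + o{\left(-4,-10 \right)}\right) = 9 \left(-89 - \left(-42 + 300\right)\right) = 9 \left(-89 + \left(30 + 12 - 300\right)\right) = 9 \left(-89 - 258\right) = 9 \left(-347\right) = -3123$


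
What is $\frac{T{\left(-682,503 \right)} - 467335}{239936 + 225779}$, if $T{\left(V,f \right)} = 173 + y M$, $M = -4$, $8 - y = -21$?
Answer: $- \frac{467278}{465715} \approx -1.0034$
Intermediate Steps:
$y = 29$ ($y = 8 - -21 = 8 + 21 = 29$)
$T{\left(V,f \right)} = 57$ ($T{\left(V,f \right)} = 173 + 29 \left(-4\right) = 173 - 116 = 57$)
$\frac{T{\left(-682,503 \right)} - 467335}{239936 + 225779} = \frac{57 - 467335}{239936 + 225779} = - \frac{467278}{465715}$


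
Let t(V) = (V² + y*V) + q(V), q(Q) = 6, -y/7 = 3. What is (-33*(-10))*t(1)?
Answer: -4620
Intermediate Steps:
y = -21 (y = -7*3 = -21)
t(V) = 6 + V² - 21*V (t(V) = (V² - 21*V) + 6 = 6 + V² - 21*V)
(-33*(-10))*t(1) = (-33*(-10))*(6 + 1² - 21*1) = 330*(6 + 1 - 21) = 330*(-14) = -4620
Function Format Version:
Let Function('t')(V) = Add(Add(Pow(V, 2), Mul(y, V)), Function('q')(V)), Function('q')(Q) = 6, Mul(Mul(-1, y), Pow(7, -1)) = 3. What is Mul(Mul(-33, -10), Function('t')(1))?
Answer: -4620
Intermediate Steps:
y = -21 (y = Mul(-7, 3) = -21)
Function('t')(V) = Add(6, Pow(V, 2), Mul(-21, V)) (Function('t')(V) = Add(Add(Pow(V, 2), Mul(-21, V)), 6) = Add(6, Pow(V, 2), Mul(-21, V)))
Mul(Mul(-33, -10), Function('t')(1)) = Mul(Mul(-33, -10), Add(6, Pow(1, 2), Mul(-21, 1))) = Mul(330, Add(6, 1, -21)) = Mul(330, -14) = -4620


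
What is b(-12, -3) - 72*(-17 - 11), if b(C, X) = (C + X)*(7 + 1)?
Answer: 1896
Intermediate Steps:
b(C, X) = 8*C + 8*X (b(C, X) = (C + X)*8 = 8*C + 8*X)
b(-12, -3) - 72*(-17 - 11) = (8*(-12) + 8*(-3)) - 72*(-17 - 11) = (-96 - 24) - 72*(-28) = -120 + 2016 = 1896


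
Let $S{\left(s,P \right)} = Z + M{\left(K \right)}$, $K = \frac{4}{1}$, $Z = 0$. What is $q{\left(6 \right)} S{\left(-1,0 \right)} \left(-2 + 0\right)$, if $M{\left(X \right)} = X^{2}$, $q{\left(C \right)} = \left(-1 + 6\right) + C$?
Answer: $-352$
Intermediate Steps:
$q{\left(C \right)} = 5 + C$
$K = 4$ ($K = 4 \cdot 1 = 4$)
$S{\left(s,P \right)} = 16$ ($S{\left(s,P \right)} = 0 + 4^{2} = 0 + 16 = 16$)
$q{\left(6 \right)} S{\left(-1,0 \right)} \left(-2 + 0\right) = \left(5 + 6\right) 16 \left(-2 + 0\right) = 11 \cdot 16 \left(-2\right) = 176 \left(-2\right) = -352$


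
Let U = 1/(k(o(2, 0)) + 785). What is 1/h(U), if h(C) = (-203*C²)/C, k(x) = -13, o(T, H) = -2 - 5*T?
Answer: -772/203 ≈ -3.8030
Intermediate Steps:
U = 1/772 (U = 1/(-13 + 785) = 1/772 ≈ 0.0012953)
h(C) = -203*C
1/h(U) = 1/(-203*1/772) = 1/(-203/772) = -772/203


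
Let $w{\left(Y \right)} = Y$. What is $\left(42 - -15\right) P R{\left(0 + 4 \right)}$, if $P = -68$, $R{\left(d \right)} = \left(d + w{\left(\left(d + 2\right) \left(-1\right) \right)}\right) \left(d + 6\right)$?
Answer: $77520$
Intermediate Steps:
$R{\left(d \right)} = -12 - 2 d$ ($R{\left(d \right)} = \left(d + \left(d + 2\right) \left(-1\right)\right) \left(d + 6\right) = \left(d + \left(2 + d\right) \left(-1\right)\right) \left(6 + d\right) = \left(d - \left(2 + d\right)\right) \left(6 + d\right) = - 2 \left(6 + d\right) = -12 - 2 d$)
$\left(42 - -15\right) P R{\left(0 + 4 \right)} = \left(42 - -15\right) \left(-68\right) \left(-12 - 2 \left(0 + 4\right)\right) = \left(42 + 15\right) \left(-68\right) \left(-12 - 8\right) = 57 \left(-68\right) \left(-12 - 8\right) = \left(-3876\right) \left(-20\right) = 77520$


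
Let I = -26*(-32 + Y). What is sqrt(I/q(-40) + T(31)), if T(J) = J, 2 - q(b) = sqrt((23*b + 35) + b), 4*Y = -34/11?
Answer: sqrt(31 + 9373/(11*(2 - 5*I*sqrt(37)))) ≈ 6.1611 + 2.2639*I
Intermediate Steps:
Y = -17/22 (Y = (-34/11)/4 = (-34*1/11)/4 = (1/4)*(-34/11) = -17/22 ≈ -0.77273)
q(b) = 2 - sqrt(35 + 24*b) (q(b) = 2 - sqrt((23*b + 35) + b) = 2 - sqrt((35 + 23*b) + b) = 2 - sqrt(35 + 24*b))
I = 9373/11 (I = -26*(-32 - 17/22) = -26*(-721/22) = 9373/11 ≈ 852.09)
sqrt(I/q(-40) + T(31)) = sqrt(9373/(11*(2 - sqrt(35 + 24*(-40)))) + 31) = sqrt(9373/(11*(2 - sqrt(35 - 960))) + 31) = sqrt(9373/(11*(2 - sqrt(-925))) + 31) = sqrt(9373/(11*(2 - 5*I*sqrt(37))) + 31) = sqrt(31 + 9373/(11*(2 - 5*I*sqrt(37))))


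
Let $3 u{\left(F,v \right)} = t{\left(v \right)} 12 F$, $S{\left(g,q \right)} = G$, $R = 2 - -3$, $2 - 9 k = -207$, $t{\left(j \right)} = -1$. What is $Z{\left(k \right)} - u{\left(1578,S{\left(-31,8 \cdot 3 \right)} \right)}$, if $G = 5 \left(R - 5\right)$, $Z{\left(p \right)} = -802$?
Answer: $5510$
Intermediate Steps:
$k = \frac{209}{9}$ ($k = \frac{2}{9} - -23 = \frac{2}{9} + 23 = \frac{209}{9} \approx 23.222$)
$R = 5$ ($R = 2 + 3 = 5$)
$G = 0$ ($G = 5 \left(5 - 5\right) = 5 \cdot 0 = 0$)
$S{\left(g,q \right)} = 0$
$u{\left(F,v \right)} = - 4 F$ ($u{\left(F,v \right)} = \frac{\left(-1\right) 12 F}{3} = \frac{\left(-12\right) F}{3} = - 4 F$)
$Z{\left(k \right)} - u{\left(1578,S{\left(-31,8 \cdot 3 \right)} \right)} = -802 - \left(-4\right) 1578 = -802 - -6312 = -802 + 6312 = 5510$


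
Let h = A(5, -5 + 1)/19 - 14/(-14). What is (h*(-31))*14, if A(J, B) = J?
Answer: -10416/19 ≈ -548.21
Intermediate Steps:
h = 24/19 (h = 5/19 - 14/(-14) = 5*(1/19) - 14*(-1/14) = 5/19 + 1 = 24/19 ≈ 1.2632)
(h*(-31))*14 = ((24/19)*(-31))*14 = -744/19*14 = -10416/19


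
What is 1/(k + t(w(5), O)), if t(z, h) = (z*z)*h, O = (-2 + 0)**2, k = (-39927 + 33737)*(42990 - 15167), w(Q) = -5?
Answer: -1/172224270 ≈ -5.8064e-9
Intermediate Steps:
k = -172224370 (k = -6190*27823 = -172224370)
O = 4 (O = (-2)**2 = 4)
t(z, h) = h*z**2 (t(z, h) = z**2*h = h*z**2)
1/(k + t(w(5), O)) = 1/(-172224370 + 4*(-5)**2) = 1/(-172224370 + 4*25) = 1/(-172224370 + 100) = 1/(-172224270) = -1/172224270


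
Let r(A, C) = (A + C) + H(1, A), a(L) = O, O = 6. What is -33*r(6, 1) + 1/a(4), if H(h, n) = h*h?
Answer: -1583/6 ≈ -263.83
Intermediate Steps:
H(h, n) = h²
a(L) = 6
r(A, C) = 1 + A + C (r(A, C) = (A + C) + 1² = (A + C) + 1 = 1 + A + C)
-33*r(6, 1) + 1/a(4) = -33*(1 + 6 + 1) + 1/6 = -33*8 + ⅙ = -264 + ⅙ = -1583/6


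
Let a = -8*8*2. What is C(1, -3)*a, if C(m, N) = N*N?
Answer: -1152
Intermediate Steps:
a = -128 (a = -64*2 = -128)
C(m, N) = N**2
C(1, -3)*a = (-3)**2*(-128) = 9*(-128) = -1152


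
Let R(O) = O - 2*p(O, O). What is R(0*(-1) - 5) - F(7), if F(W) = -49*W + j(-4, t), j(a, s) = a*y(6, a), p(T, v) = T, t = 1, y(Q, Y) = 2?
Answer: 356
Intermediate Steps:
j(a, s) = 2*a (j(a, s) = a*2 = 2*a)
R(O) = -O (R(O) = O - 2*O = -O)
F(W) = -8 - 49*W (F(W) = -49*W + 2*(-4) = -49*W - 8 = -8 - 49*W)
R(0*(-1) - 5) - F(7) = -(0*(-1) - 5) - (-8 - 49*7) = -(0 - 5) - (-8 - 343) = -1*(-5) - 1*(-351) = 5 + 351 = 356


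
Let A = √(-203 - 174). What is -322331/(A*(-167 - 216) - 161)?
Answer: 51895291/55327674 - 123452773*I*√377/55327674 ≈ 0.93796 - 43.324*I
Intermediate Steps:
A = I*√377 (A = √(-377) = I*√377 ≈ 19.417*I)
-322331/(A*(-167 - 216) - 161) = -322331/((I*√377)*(-167 - 216) - 161) = -322331/((I*√377)*(-383) - 161) = -322331/(-383*I*√377 - 161) = -322331/(-161 - 383*I*√377)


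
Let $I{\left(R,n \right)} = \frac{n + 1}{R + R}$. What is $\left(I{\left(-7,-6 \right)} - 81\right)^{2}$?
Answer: $\frac{1274641}{196} \approx 6503.3$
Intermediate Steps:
$I{\left(R,n \right)} = \frac{1 + n}{2 R}$
$\left(I{\left(-7,-6 \right)} - 81\right)^{2} = \left(\frac{1 - 6}{2 \left(-7\right)} - 81\right)^{2} = \left(\frac{1}{2} \left(- \frac{1}{7}\right) \left(-5\right) - 81\right)^{2} = \left(\frac{5}{14} - 81\right)^{2} = \left(- \frac{1129}{14}\right)^{2} = \frac{1274641}{196}$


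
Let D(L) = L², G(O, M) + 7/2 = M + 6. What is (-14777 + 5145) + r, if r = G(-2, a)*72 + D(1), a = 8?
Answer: -8875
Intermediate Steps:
G(O, M) = 5/2 + M (G(O, M) = -7/2 + (M + 6) = -7/2 + (6 + M) = 5/2 + M)
r = 757 (r = (5/2 + 8)*72 + 1² = (21/2)*72 + 1 = 756 + 1 = 757)
(-14777 + 5145) + r = (-14777 + 5145) + 757 = -9632 + 757 = -8875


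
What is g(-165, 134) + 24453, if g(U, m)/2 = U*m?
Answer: -19767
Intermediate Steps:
g(U, m) = 2*U*m (g(U, m) = 2*(U*m) = 2*U*m)
g(-165, 134) + 24453 = 2*(-165)*134 + 24453 = -44220 + 24453 = -19767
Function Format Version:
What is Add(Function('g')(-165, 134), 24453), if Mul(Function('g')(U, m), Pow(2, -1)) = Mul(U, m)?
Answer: -19767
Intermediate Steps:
Function('g')(U, m) = Mul(2, U, m) (Function('g')(U, m) = Mul(2, Mul(U, m)) = Mul(2, U, m))
Add(Function('g')(-165, 134), 24453) = Add(Mul(2, -165, 134), 24453) = Add(-44220, 24453) = -19767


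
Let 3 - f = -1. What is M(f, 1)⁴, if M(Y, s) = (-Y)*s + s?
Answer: 81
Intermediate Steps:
f = 4 (f = 3 - 1*(-1) = 3 + 1 = 4)
M(Y, s) = s - Y*s (M(Y, s) = -Y*s + s = s - Y*s)
M(f, 1)⁴ = (1*(1 - 1*4))⁴ = (1*(1 - 4))⁴ = (1*(-3))⁴ = (-3)⁴ = 81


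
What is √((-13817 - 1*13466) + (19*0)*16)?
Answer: I*√27283 ≈ 165.18*I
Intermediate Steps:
√((-13817 - 1*13466) + (19*0)*16) = √((-13817 - 13466) + 0*16) = √(-27283 + 0) = √(-27283) = I*√27283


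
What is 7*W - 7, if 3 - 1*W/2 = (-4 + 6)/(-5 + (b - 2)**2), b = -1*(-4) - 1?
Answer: 42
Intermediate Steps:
b = 3 (b = 4 - 1 = 3)
W = 7 (W = 6 - 2*(-4 + 6)/(-5 + (3 - 2)**2) = 6 - 4/(-5 + 1**2) = 6 - 4/(-5 + 1) = 6 - 4/(-4) = 6 - 4*(-1)/4 = 6 - 2*(-1/2) = 6 + 1 = 7)
7*W - 7 = 7*7 - 7 = 49 - 7 = 42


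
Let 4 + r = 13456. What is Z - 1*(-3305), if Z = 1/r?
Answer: 44458861/13452 ≈ 3305.0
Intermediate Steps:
r = 13452 (r = -4 + 13456 = 13452)
Z = 1/13452 ≈ 7.4338e-5
Z - 1*(-3305) = 1/13452 - 1*(-3305) = 1/13452 + 3305 = 44458861/13452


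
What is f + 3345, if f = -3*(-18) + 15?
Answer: 3414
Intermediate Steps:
f = 69 (f = 54 + 15 = 69)
f + 3345 = 69 + 3345 = 3414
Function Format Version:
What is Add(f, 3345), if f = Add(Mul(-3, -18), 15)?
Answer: 3414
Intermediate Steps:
f = 69 (f = Add(54, 15) = 69)
Add(f, 3345) = Add(69, 3345) = 3414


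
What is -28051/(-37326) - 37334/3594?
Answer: -215452265/22358274 ≈ -9.6364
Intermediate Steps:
-28051/(-37326) - 37334/3594 = -28051*(-1/37326) - 37334*1/3594 = 28051/37326 - 18667/1797 = -215452265/22358274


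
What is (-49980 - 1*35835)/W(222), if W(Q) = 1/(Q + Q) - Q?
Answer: 38101860/98567 ≈ 386.56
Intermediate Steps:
W(Q) = 1/(2*Q) - Q
(-49980 - 1*35835)/W(222) = (-49980 - 1*35835)/((1/2)/222 - 1*222) = (-49980 - 35835)/((1/2)*(1/222) - 222) = -85815/(1/444 - 222) = -85815/(-98567/444) = -85815*(-444/98567) = 38101860/98567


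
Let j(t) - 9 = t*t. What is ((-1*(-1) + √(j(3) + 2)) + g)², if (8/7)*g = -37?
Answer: 64281/64 - 251*√5/2 ≈ 723.76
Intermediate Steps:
g = -259/8 (g = (7/8)*(-37) = -259/8 ≈ -32.375)
j(t) = 9 + t² (j(t) = 9 + t*t = 9 + t²)
((-1*(-1) + √(j(3) + 2)) + g)² = ((-1*(-1) + √((9 + 3²) + 2)) - 259/8)² = ((1 + √((9 + 9) + 2)) - 259/8)² = ((1 + √(18 + 2)) - 259/8)² = ((1 + √20) - 259/8)² = ((1 + 2*√5) - 259/8)² = (-251/8 + 2*√5)²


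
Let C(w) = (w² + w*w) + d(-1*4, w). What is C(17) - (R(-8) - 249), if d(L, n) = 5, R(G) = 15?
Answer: 817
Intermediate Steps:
C(w) = 5 + 2*w² (C(w) = (w² + w*w) + 5 = (w² + w²) + 5 = 2*w² + 5 = 5 + 2*w²)
C(17) - (R(-8) - 249) = (5 + 2*17²) - (15 - 249) = (5 + 2*289) - 1*(-234) = (5 + 578) + 234 = 583 + 234 = 817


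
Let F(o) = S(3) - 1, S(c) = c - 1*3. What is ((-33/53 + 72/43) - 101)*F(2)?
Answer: 227782/2279 ≈ 99.948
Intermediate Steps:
S(c) = -3 + c (S(c) = c - 3 = -3 + c)
F(o) = -1 (F(o) = (-3 + 3) - 1 = 0 - 1 = -1)
((-33/53 + 72/43) - 101)*F(2) = ((-33/53 + 72/43) - 101)*(-1) = (2397/2279 - 101)*(-1) = -227782/2279*(-1) = 227782/2279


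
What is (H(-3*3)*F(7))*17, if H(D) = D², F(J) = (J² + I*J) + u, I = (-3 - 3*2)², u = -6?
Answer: 839970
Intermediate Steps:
I = 81 (I = (-3 - 6)² = (-9)² = 81)
F(J) = -6 + J² + 81*J (F(J) = (J² + 81*J) - 6 = -6 + J² + 81*J)
(H(-3*3)*F(7))*17 = ((-3*3)²*(-6 + 7² + 81*7))*17 = ((-9)²*(-6 + 49 + 567))*17 = (81*610)*17 = 49410*17 = 839970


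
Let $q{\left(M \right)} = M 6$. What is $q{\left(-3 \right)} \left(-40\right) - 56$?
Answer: $664$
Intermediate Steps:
$q{\left(M \right)} = 6 M$
$q{\left(-3 \right)} \left(-40\right) - 56 = 6 \left(-3\right) \left(-40\right) - 56 = \left(-18\right) \left(-40\right) - 56 = 720 - 56 = 664$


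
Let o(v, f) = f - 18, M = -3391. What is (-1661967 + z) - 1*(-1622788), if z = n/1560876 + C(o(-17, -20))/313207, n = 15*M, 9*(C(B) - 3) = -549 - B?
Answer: -57461218001858777/1466631867996 ≈ -39179.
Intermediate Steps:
o(v, f) = -18 + f
C(B) = -58 - B/9 (C(B) = 3 + (-549 - B)/9 = 3 + (-61 - B/9) = -58 - B/9)
n = -50865 (n = 15*(-3391) = -50865)
z = -48045643493/1466631867996 (z = -50865/1560876 + (-58 - (-18 - 20)/9)/313207 = -50865*1/1560876 + (-58 - ⅑*(-38))*(1/313207) = -16955/520292 + (-58 + 38/9)*(1/313207) = -16955/520292 - 484/9*1/313207 = -16955/520292 - 484/2818863 = -48045643493/1466631867996 ≈ -0.032759)
(-1661967 + z) - 1*(-1622788) = (-1661967 - 48045643493/1466631867996) - 1*(-1622788) = -2437493813803351625/1466631867996 + 1622788 = -57461218001858777/1466631867996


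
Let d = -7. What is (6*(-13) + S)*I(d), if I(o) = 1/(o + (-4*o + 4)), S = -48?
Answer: -126/25 ≈ -5.0400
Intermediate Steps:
I(o) = 1/(4 - 3*o) (I(o) = 1/(o + (4 - 4*o)) = 1/(4 - 3*o))
(6*(-13) + S)*I(d) = (6*(-13) - 48)*(-1/(-4 + 3*(-7))) = (-78 - 48)*(-1/(-4 - 21)) = -(-126)/(-25) = -(-126)*(-1)/25 = -126*1/25 = -126/25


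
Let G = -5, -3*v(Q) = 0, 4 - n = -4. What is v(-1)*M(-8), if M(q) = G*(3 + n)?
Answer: 0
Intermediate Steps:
n = 8 (n = 4 - 1*(-4) = 4 + 4 = 8)
v(Q) = 0 (v(Q) = -1/3*0 = 0)
M(q) = -55 (M(q) = -5*(3 + 8) = -5*11 = -55)
v(-1)*M(-8) = 0*(-55) = 0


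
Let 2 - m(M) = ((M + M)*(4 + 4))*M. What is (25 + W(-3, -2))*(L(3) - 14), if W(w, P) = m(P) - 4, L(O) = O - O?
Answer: 574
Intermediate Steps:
m(M) = 2 - 16*M**2 (m(M) = 2 - (M + M)*(4 + 4)*M = 2 - (2*M)*8*M = 2 - 16*M*M = 2 - 16*M**2)
L(O) = 0
W(w, P) = -2 - 16*P**2 (W(w, P) = (2 - 16*P**2) - 4 = -2 - 16*P**2)
(25 + W(-3, -2))*(L(3) - 14) = (25 + (-2 - 16*(-2)**2))*(0 - 14) = (25 + (-2 - 16*4))*(-14) = (25 + (-2 - 64))*(-14) = (25 - 66)*(-14) = -41*(-14) = 574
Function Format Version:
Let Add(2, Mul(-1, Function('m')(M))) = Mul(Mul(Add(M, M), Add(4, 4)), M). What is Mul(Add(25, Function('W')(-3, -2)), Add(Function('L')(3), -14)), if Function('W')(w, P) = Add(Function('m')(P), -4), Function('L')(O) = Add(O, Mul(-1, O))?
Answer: 574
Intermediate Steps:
Function('m')(M) = Add(2, Mul(-16, Pow(M, 2))) (Function('m')(M) = Add(2, Mul(-1, Mul(Mul(Add(M, M), Add(4, 4)), M))) = Add(2, Mul(-1, Mul(Mul(Mul(2, M), 8), M))) = Add(2, Mul(-1, Mul(Mul(16, M), M))) = Add(2, Mul(-1, Mul(16, Pow(M, 2)))) = Add(2, Mul(-16, Pow(M, 2))))
Function('L')(O) = 0
Function('W')(w, P) = Add(-2, Mul(-16, Pow(P, 2))) (Function('W')(w, P) = Add(Add(2, Mul(-16, Pow(P, 2))), -4) = Add(-2, Mul(-16, Pow(P, 2))))
Mul(Add(25, Function('W')(-3, -2)), Add(Function('L')(3), -14)) = Mul(Add(25, Add(-2, Mul(-16, Pow(-2, 2)))), Add(0, -14)) = Mul(Add(25, Add(-2, Mul(-16, 4))), -14) = Mul(Add(25, Add(-2, -64)), -14) = Mul(Add(25, -66), -14) = Mul(-41, -14) = 574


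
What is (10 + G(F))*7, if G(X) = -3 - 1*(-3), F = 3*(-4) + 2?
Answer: 70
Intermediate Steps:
F = -10 (F = -12 + 2 = -10)
G(X) = 0 (G(X) = -3 + 3 = 0)
(10 + G(F))*7 = (10 + 0)*7 = 10*7 = 70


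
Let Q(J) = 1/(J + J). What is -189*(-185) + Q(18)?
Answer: 1258741/36 ≈ 34965.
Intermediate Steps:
Q(J) = 1/(2*J)
-189*(-185) + Q(18) = -189*(-185) + (1/2)/18 = 34965 + (1/2)*(1/18) = 34965 + 1/36 = 1258741/36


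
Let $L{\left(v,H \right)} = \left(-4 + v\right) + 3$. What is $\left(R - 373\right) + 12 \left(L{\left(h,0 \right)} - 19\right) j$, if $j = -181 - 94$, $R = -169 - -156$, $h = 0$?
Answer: $65614$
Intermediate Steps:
$R = -13$ ($R = -169 + 156 = -13$)
$j = -275$
$L{\left(v,H \right)} = -1 + v$
$\left(R - 373\right) + 12 \left(L{\left(h,0 \right)} - 19\right) j = \left(-13 - 373\right) + 12 \left(\left(-1 + 0\right) - 19\right) \left(-275\right) = -386 + 12 \left(-1 - 19\right) \left(-275\right) = -386 + 12 \left(-20\right) \left(-275\right) = -386 - -66000 = -386 + 66000 = 65614$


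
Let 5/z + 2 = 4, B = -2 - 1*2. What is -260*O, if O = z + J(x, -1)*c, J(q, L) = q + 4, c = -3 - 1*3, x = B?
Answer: -650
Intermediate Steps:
B = -4 (B = -2 - 2 = -4)
x = -4
z = 5/2 (z = 5/(-2 + 4) = 5/2 ≈ 2.5000)
c = -6 (c = -3 - 3 = -6)
J(q, L) = 4 + q
O = 5/2 (O = 5/2 + (4 - 4)*(-6) = 5/2 + 0*(-6) = 5/2 + 0 = 5/2 ≈ 2.5000)
-260*O = -260*5/2 = -650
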